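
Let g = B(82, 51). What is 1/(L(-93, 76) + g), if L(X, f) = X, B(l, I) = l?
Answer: -1/11 ≈ -0.090909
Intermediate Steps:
g = 82
1/(L(-93, 76) + g) = 1/(-93 + 82) = 1/(-11) = -1/11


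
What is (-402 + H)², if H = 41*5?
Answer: 38809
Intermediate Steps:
H = 205
(-402 + H)² = (-402 + 205)² = (-197)² = 38809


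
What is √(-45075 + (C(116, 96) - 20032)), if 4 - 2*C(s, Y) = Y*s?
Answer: I*√70673 ≈ 265.84*I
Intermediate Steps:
C(s, Y) = 2 - Y*s/2
√(-45075 + (C(116, 96) - 20032)) = √(-45075 + ((2 - ½*96*116) - 20032)) = √(-45075 + ((2 - 5568) - 20032)) = √(-45075 + (-5566 - 20032)) = √(-45075 - 25598) = √(-70673) = I*√70673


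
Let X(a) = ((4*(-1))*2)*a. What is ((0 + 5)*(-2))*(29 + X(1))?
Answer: -210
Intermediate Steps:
X(a) = -8*a (X(a) = (-4*2)*a = -8*a)
((0 + 5)*(-2))*(29 + X(1)) = ((0 + 5)*(-2))*(29 - 8*1) = (5*(-2))*(29 - 8) = -10*21 = -210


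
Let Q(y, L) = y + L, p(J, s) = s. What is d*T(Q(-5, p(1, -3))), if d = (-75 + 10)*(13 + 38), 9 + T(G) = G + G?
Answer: 82875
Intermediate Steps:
Q(y, L) = L + y
T(G) = -9 + 2*G (T(G) = -9 + (G + G) = -9 + 2*G)
d = -3315 (d = -65*51 = -3315)
d*T(Q(-5, p(1, -3))) = -3315*(-9 + 2*(-3 - 5)) = -3315*(-9 + 2*(-8)) = -3315*(-9 - 16) = -3315*(-25) = 82875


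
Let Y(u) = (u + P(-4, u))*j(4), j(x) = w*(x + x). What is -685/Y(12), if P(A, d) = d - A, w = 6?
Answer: -685/1344 ≈ -0.50967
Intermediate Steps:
j(x) = 12*x (j(x) = 6*(x + x) = 6*(2*x) = 12*x)
Y(u) = 192 + 96*u (Y(u) = (u + (u - 1*(-4)))*(12*4) = (u + (u + 4))*48 = (u + (4 + u))*48 = (4 + 2*u)*48 = 192 + 96*u)
-685/Y(12) = -685/(192 + 96*12) = -685/(192 + 1152) = -685/1344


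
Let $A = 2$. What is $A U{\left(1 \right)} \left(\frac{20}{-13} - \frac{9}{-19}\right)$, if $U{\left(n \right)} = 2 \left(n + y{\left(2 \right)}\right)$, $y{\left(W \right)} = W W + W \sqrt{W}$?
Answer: $- \frac{5260}{247} - \frac{2104 \sqrt{2}}{247} \approx -33.342$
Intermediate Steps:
$y{\left(W \right)} = W^{2} + W^{\frac{3}{2}}$
$U{\left(n \right)} = 8 + 2 n + 4 \sqrt{2}$ ($U{\left(n \right)} = 2 \left(n + \left(2^{2} + 2^{\frac{3}{2}}\right)\right) = 2 \left(n + \left(4 + 2 \sqrt{2}\right)\right) = 2 \left(4 + n + 2 \sqrt{2}\right) = 8 + 2 n + 4 \sqrt{2}$)
$A U{\left(1 \right)} \left(\frac{20}{-13} - \frac{9}{-19}\right) = 2 \left(8 + 2 \cdot 1 + 4 \sqrt{2}\right) \left(\frac{20}{-13} - \frac{9}{-19}\right) = 2 \left(8 + 2 + 4 \sqrt{2}\right) \left(20 \left(- \frac{1}{13}\right) - - \frac{9}{19}\right) = 2 \left(10 + 4 \sqrt{2}\right) \left(- \frac{20}{13} + \frac{9}{19}\right) = \left(20 + 8 \sqrt{2}\right) \left(- \frac{263}{247}\right) = - \frac{5260}{247} - \frac{2104 \sqrt{2}}{247}$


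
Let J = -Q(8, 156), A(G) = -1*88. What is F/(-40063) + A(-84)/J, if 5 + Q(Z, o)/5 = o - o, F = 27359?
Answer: -4209519/1001575 ≈ -4.2029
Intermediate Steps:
A(G) = -88
Q(Z, o) = -25 (Q(Z, o) = -25 + 5*(o - o) = -25 + 5*0 = -25 + 0 = -25)
J = 25 (J = -1*(-25) = 25)
F/(-40063) + A(-84)/J = 27359/(-40063) - 88/25 = 27359*(-1/40063) - 88*1/25 = -27359/40063 - 88/25 = -4209519/1001575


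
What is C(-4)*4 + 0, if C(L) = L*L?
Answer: 64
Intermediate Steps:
C(L) = L²
C(-4)*4 + 0 = (-4)²*4 + 0 = 16*4 + 0 = 64 + 0 = 64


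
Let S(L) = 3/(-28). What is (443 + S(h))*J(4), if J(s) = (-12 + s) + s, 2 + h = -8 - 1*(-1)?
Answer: -12401/7 ≈ -1771.6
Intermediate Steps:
h = -9 (h = -2 + (-8 - 1*(-1)) = -2 + (-8 + 1) = -2 - 7 = -9)
S(L) = -3/28 (S(L) = 3*(-1/28) = -3/28)
J(s) = -12 + 2*s
(443 + S(h))*J(4) = (443 - 3/28)*(-12 + 2*4) = 12401*(-12 + 8)/28 = (12401/28)*(-4) = -12401/7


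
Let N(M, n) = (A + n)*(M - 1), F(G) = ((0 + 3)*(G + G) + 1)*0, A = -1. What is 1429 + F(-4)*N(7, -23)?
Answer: 1429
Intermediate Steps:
F(G) = 0 (F(G) = (3*(2*G) + 1)*0 = (6*G + 1)*0 = (1 + 6*G)*0 = 0)
N(M, n) = (-1 + M)*(-1 + n) (N(M, n) = (-1 + n)*(M - 1) = (-1 + n)*(-1 + M) = (-1 + M)*(-1 + n))
1429 + F(-4)*N(7, -23) = 1429 + 0*(1 - 1*7 - 1*(-23) + 7*(-23)) = 1429 + 0*(1 - 7 + 23 - 161) = 1429 + 0*(-144) = 1429 + 0 = 1429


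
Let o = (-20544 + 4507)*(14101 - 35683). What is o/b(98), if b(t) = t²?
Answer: 24722181/686 ≈ 36038.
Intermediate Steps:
o = 346110534 (o = -16037*(-21582) = 346110534)
o/b(98) = 346110534/(98²) = 346110534/9604 = 346110534*(1/9604) = 24722181/686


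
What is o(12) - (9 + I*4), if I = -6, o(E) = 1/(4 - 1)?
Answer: 46/3 ≈ 15.333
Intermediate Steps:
o(E) = ⅓ (o(E) = 1/3 = ⅓)
o(12) - (9 + I*4) = ⅓ - (9 - 6*4) = ⅓ - (9 - 24) = ⅓ - 1*(-15) = ⅓ + 15 = 46/3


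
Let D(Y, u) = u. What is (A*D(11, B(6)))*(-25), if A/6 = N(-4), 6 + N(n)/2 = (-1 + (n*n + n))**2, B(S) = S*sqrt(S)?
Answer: -207000*sqrt(6) ≈ -5.0704e+5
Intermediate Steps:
B(S) = S**(3/2)
N(n) = -12 + 2*(-1 + n + n**2)**2 (N(n) = -12 + 2*(-1 + (n*n + n))**2 = -12 + 2*(-1 + (n**2 + n))**2 = -12 + 2*(-1 + (n + n**2))**2 = -12 + 2*(-1 + n + n**2)**2)
A = 1380 (A = 6*(-12 + 2*(-1 - 4 + (-4)**2)**2) = 6*(-12 + 2*(-1 - 4 + 16)**2) = 6*(-12 + 2*11**2) = 6*(-12 + 2*121) = 6*(-12 + 242) = 6*230 = 1380)
(A*D(11, B(6)))*(-25) = (1380*6**(3/2))*(-25) = (1380*(6*sqrt(6)))*(-25) = (8280*sqrt(6))*(-25) = -207000*sqrt(6)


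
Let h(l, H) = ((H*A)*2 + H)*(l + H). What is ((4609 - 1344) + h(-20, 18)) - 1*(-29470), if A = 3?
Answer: 32483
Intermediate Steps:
h(l, H) = 7*H*(H + l) (h(l, H) = ((H*3)*2 + H)*(l + H) = ((3*H)*2 + H)*(H + l) = (6*H + H)*(H + l) = (7*H)*(H + l) = 7*H*(H + l))
((4609 - 1344) + h(-20, 18)) - 1*(-29470) = ((4609 - 1344) + 7*18*(18 - 20)) - 1*(-29470) = (3265 + 7*18*(-2)) + 29470 = (3265 - 252) + 29470 = 3013 + 29470 = 32483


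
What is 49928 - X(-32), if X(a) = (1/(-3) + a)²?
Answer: 439943/9 ≈ 48883.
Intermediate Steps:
X(a) = (-⅓ + a)²
49928 - X(-32) = 49928 - (-1 + 3*(-32))²/9 = 49928 - (-1 - 96)²/9 = 49928 - (-97)²/9 = 49928 - 9409/9 = 439943/9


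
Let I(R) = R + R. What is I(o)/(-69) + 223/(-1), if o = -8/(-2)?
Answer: -15395/69 ≈ -223.12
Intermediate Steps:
o = 4 (o = -8*(-½) = 4)
I(R) = 2*R
I(o)/(-69) + 223/(-1) = (2*4)/(-69) + 223/(-1) = 8*(-1/69) + 223*(-1) = -8/69 - 223 = -15395/69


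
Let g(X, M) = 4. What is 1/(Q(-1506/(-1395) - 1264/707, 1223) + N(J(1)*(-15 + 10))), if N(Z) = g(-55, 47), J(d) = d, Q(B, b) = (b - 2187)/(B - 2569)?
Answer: 844804441/3696137584 ≈ 0.22856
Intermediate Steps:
Q(B, b) = (-2187 + b)/(-2569 + B)
N(Z) = 4
1/(Q(-1506/(-1395) - 1264/707, 1223) + N(J(1)*(-15 + 10))) = 1/((-2187 + 1223)/(-2569 + (-1506/(-1395) - 1264/707)) + 4) = 1/(-964/(-2569 + (-1506*(-1/1395) - 1264*1/707)) + 4) = 1/(-964/(-2569 + (502/465 - 1264/707)) + 4) = 1/(-964/(-2569 - 232846/328755) + 4) = 1/(-964/(-844804441/328755) + 4) = 1/(-328755/844804441*(-964) + 4) = 1/(316919820/844804441 + 4) = 1/(3696137584/844804441) = 844804441/3696137584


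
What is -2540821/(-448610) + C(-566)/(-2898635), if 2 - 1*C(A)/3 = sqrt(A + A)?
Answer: 294596399507/52014265894 + 6*I*sqrt(283)/2898635 ≈ 5.6638 + 3.4822e-5*I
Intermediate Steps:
C(A) = 6 - 3*sqrt(2)*sqrt(A) (C(A) = 6 - 3*sqrt(A + A) = 6 - 3*sqrt(2)*sqrt(A))
-2540821/(-448610) + C(-566)/(-2898635) = -2540821/(-448610) + (6 - 3*sqrt(2)*sqrt(-566))/(-2898635) = -2540821*(-1/448610) + (6 - 3*sqrt(2)*I*sqrt(566))*(-1/2898635) = 2540821/448610 + (6 - 6*I*sqrt(283))*(-1/2898635) = 2540821/448610 + (-6/2898635 + 6*I*sqrt(283)/2898635) = 294596399507/52014265894 + 6*I*sqrt(283)/2898635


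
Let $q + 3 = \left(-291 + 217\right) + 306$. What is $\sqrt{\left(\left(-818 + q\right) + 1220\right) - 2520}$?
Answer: $i \sqrt{1889} \approx 43.463 i$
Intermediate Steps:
$q = 229$ ($q = -3 + \left(\left(-291 + 217\right) + 306\right) = -3 + \left(-74 + 306\right) = -3 + 232 = 229$)
$\sqrt{\left(\left(-818 + q\right) + 1220\right) - 2520} = \sqrt{\left(\left(-818 + 229\right) + 1220\right) - 2520} = \sqrt{\left(-589 + 1220\right) - 2520} = \sqrt{631 - 2520} = \sqrt{-1889} = i \sqrt{1889}$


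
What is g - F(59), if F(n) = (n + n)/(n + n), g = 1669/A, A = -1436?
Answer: -3105/1436 ≈ -2.1623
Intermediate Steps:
g = -1669/1436 (g = 1669/(-1436) = 1669*(-1/1436) = -1669/1436 ≈ -1.1623)
F(n) = 1 (F(n) = (2*n)/((2*n)) = (2*n)*(1/(2*n)) = 1)
g - F(59) = -1669/1436 - 1*1 = -1669/1436 - 1 = -3105/1436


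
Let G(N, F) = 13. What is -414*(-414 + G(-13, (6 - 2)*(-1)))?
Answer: 166014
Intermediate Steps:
-414*(-414 + G(-13, (6 - 2)*(-1))) = -414*(-414 + 13) = -414*(-401) = 166014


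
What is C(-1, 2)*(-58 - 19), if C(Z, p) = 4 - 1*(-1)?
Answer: -385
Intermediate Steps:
C(Z, p) = 5 (C(Z, p) = 4 + 1 = 5)
C(-1, 2)*(-58 - 19) = 5*(-58 - 19) = 5*(-77) = -385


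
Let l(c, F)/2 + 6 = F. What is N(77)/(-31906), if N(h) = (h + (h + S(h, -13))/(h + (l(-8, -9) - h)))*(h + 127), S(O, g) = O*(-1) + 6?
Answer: -39168/79765 ≈ -0.49104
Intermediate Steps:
S(O, g) = 6 - O (S(O, g) = -O + 6 = 6 - O)
l(c, F) = -12 + 2*F
N(h) = (127 + h)*(-⅕ + h) (N(h) = (h + (h + (6 - h))/(h + ((-12 + 2*(-9)) - h)))*(h + 127) = (h + 6/(h + ((-12 - 18) - h)))*(127 + h) = (h + 6/(h + (-30 - h)))*(127 + h) = (h + 6/(-30))*(127 + h) = (h + 6*(-1/30))*(127 + h) = (h - ⅕)*(127 + h) = (-⅕ + h)*(127 + h) = (127 + h)*(-⅕ + h))
N(77)/(-31906) = (-127/5 + 77² + (634/5)*77)/(-31906) = (-127/5 + 5929 + 48818/5)*(-1/31906) = (78336/5)*(-1/31906) = -39168/79765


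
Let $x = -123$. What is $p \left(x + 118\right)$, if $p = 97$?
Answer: $-485$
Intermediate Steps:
$p \left(x + 118\right) = 97 \left(-123 + 118\right) = 97 \left(-5\right) = -485$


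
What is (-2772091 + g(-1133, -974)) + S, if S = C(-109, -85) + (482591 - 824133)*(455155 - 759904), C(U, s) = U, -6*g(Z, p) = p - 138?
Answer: 312245432830/3 ≈ 1.0408e+11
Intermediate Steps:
g(Z, p) = 23 - p/6 (g(Z, p) = -(p - 138)/6 = -(-138 + p)/6 = 23 - p/6)
S = 104084582849 (S = -109 + (482591 - 824133)*(455155 - 759904) = -109 - 341542*(-304749) = -109 + 104084582958 = 104084582849)
(-2772091 + g(-1133, -974)) + S = (-2772091 + (23 - ⅙*(-974))) + 104084582849 = (-2772091 + (23 + 487/3)) + 104084582849 = (-2772091 + 556/3) + 104084582849 = -8315717/3 + 104084582849 = 312245432830/3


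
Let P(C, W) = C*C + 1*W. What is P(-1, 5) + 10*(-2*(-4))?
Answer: 86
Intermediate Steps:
P(C, W) = W + C² (P(C, W) = C² + W = W + C²)
P(-1, 5) + 10*(-2*(-4)) = (5 + (-1)²) + 10*(-2*(-4)) = (5 + 1) + 10*8 = 6 + 80 = 86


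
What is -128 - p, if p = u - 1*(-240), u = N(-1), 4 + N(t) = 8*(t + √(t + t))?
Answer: -356 - 8*I*√2 ≈ -356.0 - 11.314*I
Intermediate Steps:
N(t) = -4 + 8*t + 8*√2*√t (N(t) = -4 + 8*(t + √(t + t)) = -4 + 8*(t + √(2*t)) = -4 + 8*(t + √2*√t) = -4 + (8*t + 8*√2*√t) = -4 + 8*t + 8*√2*√t)
u = -12 + 8*I*√2 (u = -4 + 8*(-1) + 8*√2*√(-1) = -4 - 8 + 8*√2*I = -4 - 8 + 8*I*√2 = -12 + 8*I*√2 ≈ -12.0 + 11.314*I)
p = 228 + 8*I*√2 (p = (-12 + 8*I*√2) - 1*(-240) = (-12 + 8*I*√2) + 240 = 228 + 8*I*√2 ≈ 228.0 + 11.314*I)
-128 - p = -128 - (228 + 8*I*√2) = -128 + (-228 - 8*I*√2) = -356 - 8*I*√2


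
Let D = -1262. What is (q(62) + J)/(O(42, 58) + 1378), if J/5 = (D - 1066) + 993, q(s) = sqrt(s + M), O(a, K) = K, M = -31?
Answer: -6675/1436 + sqrt(31)/1436 ≈ -4.6445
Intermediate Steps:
q(s) = sqrt(-31 + s) (q(s) = sqrt(s - 31) = sqrt(-31 + s))
J = -6675 (J = 5*((-1262 - 1066) + 993) = 5*(-2328 + 993) = 5*(-1335) = -6675)
(q(62) + J)/(O(42, 58) + 1378) = (sqrt(-31 + 62) - 6675)/(58 + 1378) = (sqrt(31) - 6675)/1436 = (-6675 + sqrt(31))*(1/1436) = -6675/1436 + sqrt(31)/1436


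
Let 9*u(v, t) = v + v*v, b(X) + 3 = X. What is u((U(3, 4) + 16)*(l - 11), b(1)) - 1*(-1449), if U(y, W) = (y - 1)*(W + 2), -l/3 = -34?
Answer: 6507893/9 ≈ 7.2310e+5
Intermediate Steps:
l = 102 (l = -3*(-34) = 102)
b(X) = -3 + X
U(y, W) = (-1 + y)*(2 + W)
u(v, t) = v/9 + v²/9 (u(v, t) = (v + v*v)/9 = (v + v²)/9 = v/9 + v²/9)
u((U(3, 4) + 16)*(l - 11), b(1)) - 1*(-1449) = (((-2 - 1*4 + 2*3 + 4*3) + 16)*(102 - 11))*(1 + ((-2 - 1*4 + 2*3 + 4*3) + 16)*(102 - 11))/9 - 1*(-1449) = (((-2 - 4 + 6 + 12) + 16)*91)*(1 + ((-2 - 4 + 6 + 12) + 16)*91)/9 + 1449 = ((12 + 16)*91)*(1 + (12 + 16)*91)/9 + 1449 = (28*91)*(1 + 28*91)/9 + 1449 = (⅑)*2548*(1 + 2548) + 1449 = (⅑)*2548*2549 + 1449 = 6494852/9 + 1449 = 6507893/9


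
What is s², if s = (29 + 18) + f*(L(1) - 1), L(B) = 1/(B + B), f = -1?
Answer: 9025/4 ≈ 2256.3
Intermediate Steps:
L(B) = 1/(2*B)
s = 95/2 (s = (29 + 18) - ((½)/1 - 1) = 47 - ((½)*1 - 1) = 47 - (½ - 1) = 47 - 1*(-½) = 47 + ½ = 95/2 ≈ 47.500)
s² = (95/2)² = 9025/4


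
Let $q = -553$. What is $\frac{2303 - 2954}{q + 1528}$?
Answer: $- \frac{217}{325} \approx -0.66769$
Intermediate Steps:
$\frac{2303 - 2954}{q + 1528} = \frac{2303 - 2954}{-553 + 1528} = - \frac{651}{975} = \left(-651\right) \frac{1}{975} = - \frac{217}{325}$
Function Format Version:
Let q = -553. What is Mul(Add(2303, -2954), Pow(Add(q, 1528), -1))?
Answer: Rational(-217, 325) ≈ -0.66769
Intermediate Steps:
Mul(Add(2303, -2954), Pow(Add(q, 1528), -1)) = Mul(Add(2303, -2954), Pow(Add(-553, 1528), -1)) = Mul(-651, Pow(975, -1)) = Mul(-651, Rational(1, 975)) = Rational(-217, 325)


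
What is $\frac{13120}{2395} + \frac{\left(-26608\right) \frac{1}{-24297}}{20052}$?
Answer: $\frac{319608645572}{58342612419} \approx 5.4781$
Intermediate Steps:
$\frac{13120}{2395} + \frac{\left(-26608\right) \frac{1}{-24297}}{20052} = 13120 \cdot \frac{1}{2395} + \left(-26608\right) \left(- \frac{1}{24297}\right) \frac{1}{20052} = \frac{2624}{479} + \frac{26608}{24297} \cdot \frac{1}{20052} = \frac{2624}{479} + \frac{6652}{121800861} = \frac{319608645572}{58342612419}$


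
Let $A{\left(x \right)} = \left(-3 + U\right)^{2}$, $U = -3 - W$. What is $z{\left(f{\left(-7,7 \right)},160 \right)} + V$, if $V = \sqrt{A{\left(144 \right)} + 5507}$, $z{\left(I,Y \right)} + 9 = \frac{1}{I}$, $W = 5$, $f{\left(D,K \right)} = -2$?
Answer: $- \frac{19}{2} + 2 \sqrt{1407} \approx 65.52$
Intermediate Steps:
$z{\left(I,Y \right)} = -9 + \frac{1}{I}$
$U = -8$ ($U = -3 - 5 = -8$)
$A{\left(x \right)} = 121$ ($A{\left(x \right)} = \left(-3 - 8\right)^{2} = \left(-11\right)^{2} = 121$)
$V = 2 \sqrt{1407}$ ($V = \sqrt{121 + 5507} = \sqrt{5628} = 2 \sqrt{1407} \approx 75.02$)
$z{\left(f{\left(-7,7 \right)},160 \right)} + V = \left(-9 + \frac{1}{-2}\right) + 2 \sqrt{1407} = \left(-9 - \frac{1}{2}\right) + 2 \sqrt{1407} = - \frac{19}{2} + 2 \sqrt{1407}$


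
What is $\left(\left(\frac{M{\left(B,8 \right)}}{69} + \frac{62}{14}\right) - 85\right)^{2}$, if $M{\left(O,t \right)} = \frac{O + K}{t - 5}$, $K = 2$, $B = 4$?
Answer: $\frac{1513365604}{233289} \approx 6487.1$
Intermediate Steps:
$M{\left(O,t \right)} = \frac{2 + O}{-5 + t}$ ($M{\left(O,t \right)} = \frac{O + 2}{t - 5} = \frac{2 + O}{-5 + t}$)
$\left(\left(\frac{M{\left(B,8 \right)}}{69} + \frac{62}{14}\right) - 85\right)^{2} = \left(\left(\frac{\frac{1}{-5 + 8} \left(2 + 4\right)}{69} + \frac{62}{14}\right) - 85\right)^{2} = \left(\left(\frac{1}{3} \cdot 6 \cdot \frac{1}{69} + 62 \cdot \frac{1}{14}\right) - 85\right)^{2} = \left(\left(\frac{1}{3} \cdot 6 \cdot \frac{1}{69} + \frac{31}{7}\right) - 85\right)^{2} = \left(\left(2 \cdot \frac{1}{69} + \frac{31}{7}\right) - 85\right)^{2} = \left(\left(\frac{2}{69} + \frac{31}{7}\right) - 85\right)^{2} = \left(\frac{2153}{483} - 85\right)^{2} = \left(- \frac{38902}{483}\right)^{2} = \frac{1513365604}{233289}$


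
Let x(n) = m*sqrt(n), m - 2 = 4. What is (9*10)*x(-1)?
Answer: 540*I ≈ 540.0*I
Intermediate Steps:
m = 6 (m = 2 + 4 = 6)
x(n) = 6*sqrt(n)
(9*10)*x(-1) = (9*10)*(6*sqrt(-1)) = 90*(6*I) = 540*I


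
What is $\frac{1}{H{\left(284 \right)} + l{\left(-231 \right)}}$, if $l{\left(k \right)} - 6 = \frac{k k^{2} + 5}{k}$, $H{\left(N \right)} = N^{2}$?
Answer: $\frac{231}{30959308} \approx 7.4614 \cdot 10^{-6}$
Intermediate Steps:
$l{\left(k \right)} = 6 + \frac{5 + k^{3}}{k}$ ($l{\left(k \right)} = 6 + \frac{k k^{2} + 5}{k} = 6 + \frac{k^{3} + 5}{k} = 6 + \frac{5 + k^{3}}{k}$)
$\frac{1}{H{\left(284 \right)} + l{\left(-231 \right)}} = \frac{1}{284^{2} + \left(6 + \left(-231\right)^{2} + \frac{5}{-231}\right)} = \frac{1}{80656 + \left(6 + 53361 + 5 \left(- \frac{1}{231}\right)\right)} = \frac{1}{80656 + \left(6 + 53361 - \frac{5}{231}\right)} = \frac{1}{80656 + \frac{12327772}{231}} = \frac{1}{\frac{30959308}{231}} = \frac{231}{30959308}$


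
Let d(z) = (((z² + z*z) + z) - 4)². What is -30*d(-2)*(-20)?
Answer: 2400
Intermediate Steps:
d(z) = (-4 + z + 2*z²)² (d(z) = (((z² + z²) + z) - 4)² = ((2*z² + z) - 4)² = ((z + 2*z²) - 4)² = (-4 + z + 2*z²)²)
-30*d(-2)*(-20) = -30*(-4 - 2 + 2*(-2)²)²*(-20) = -30*(-4 - 2 + 2*4)²*(-20) = -30*(-4 - 2 + 8)²*(-20) = -30*2²*(-20) = -30*4*(-20) = -120*(-20) = 2400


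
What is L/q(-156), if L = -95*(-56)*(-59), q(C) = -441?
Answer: 44840/63 ≈ 711.75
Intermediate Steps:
L = -313880 (L = 5320*(-59) = -313880)
L/q(-156) = -313880/(-441) = -313880*(-1/441) = 44840/63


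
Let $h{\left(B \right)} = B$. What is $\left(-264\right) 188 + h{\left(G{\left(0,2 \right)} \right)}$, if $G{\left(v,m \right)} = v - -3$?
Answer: $-49629$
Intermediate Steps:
$G{\left(v,m \right)} = 3 + v$ ($G{\left(v,m \right)} = v + 3 = 3 + v$)
$\left(-264\right) 188 + h{\left(G{\left(0,2 \right)} \right)} = \left(-264\right) 188 + \left(3 + 0\right) = -49632 + 3 = -49629$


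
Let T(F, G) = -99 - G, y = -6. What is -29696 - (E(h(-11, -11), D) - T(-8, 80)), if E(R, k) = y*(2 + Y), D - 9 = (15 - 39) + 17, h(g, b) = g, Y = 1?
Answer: -29857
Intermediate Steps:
D = 2 (D = 9 + ((15 - 39) + 17) = 9 + (-24 + 17) = 9 - 7 = 2)
E(R, k) = -18 (E(R, k) = -6*(2 + 1) = -6*3 = -18)
-29696 - (E(h(-11, -11), D) - T(-8, 80)) = -29696 - (-18 - (-99 - 1*80)) = -29696 - (-18 - (-99 - 80)) = -29696 - (-18 - 1*(-179)) = -29696 - (-18 + 179) = -29696 - 1*161 = -29696 - 161 = -29857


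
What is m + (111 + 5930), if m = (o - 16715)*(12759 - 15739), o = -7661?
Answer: 72646521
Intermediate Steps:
m = 72640480 (m = (-7661 - 16715)*(12759 - 15739) = -24376*(-2980) = 72640480)
m + (111 + 5930) = 72640480 + (111 + 5930) = 72640480 + 6041 = 72646521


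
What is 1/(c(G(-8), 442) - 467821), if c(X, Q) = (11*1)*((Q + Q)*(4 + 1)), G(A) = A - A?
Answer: -1/419201 ≈ -2.3855e-6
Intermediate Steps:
G(A) = 0
c(X, Q) = 110*Q (c(X, Q) = 11*((2*Q)*5) = 11*(10*Q) = 110*Q)
1/(c(G(-8), 442) - 467821) = 1/(110*442 - 467821) = 1/(48620 - 467821) = 1/(-419201) = -1/419201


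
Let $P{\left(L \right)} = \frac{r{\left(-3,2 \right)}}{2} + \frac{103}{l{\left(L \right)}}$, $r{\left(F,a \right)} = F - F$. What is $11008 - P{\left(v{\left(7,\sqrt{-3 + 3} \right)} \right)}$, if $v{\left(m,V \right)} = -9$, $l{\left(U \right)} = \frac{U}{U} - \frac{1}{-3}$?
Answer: $\frac{43723}{4} \approx 10931.0$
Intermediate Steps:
$r{\left(F,a \right)} = 0$
$l{\left(U \right)} = \frac{4}{3}$ ($l{\left(U \right)} = 1 - - \frac{1}{3} = 1 + \frac{1}{3} = \frac{4}{3}$)
$P{\left(L \right)} = \frac{309}{4}$ ($P{\left(L \right)} = \frac{0}{2} + \frac{103}{\frac{4}{3}} = 0 \cdot \frac{1}{2} + 103 \cdot \frac{3}{4} = 0 + \frac{309}{4} = \frac{309}{4}$)
$11008 - P{\left(v{\left(7,\sqrt{-3 + 3} \right)} \right)} = 11008 - \frac{309}{4} = \frac{43723}{4}$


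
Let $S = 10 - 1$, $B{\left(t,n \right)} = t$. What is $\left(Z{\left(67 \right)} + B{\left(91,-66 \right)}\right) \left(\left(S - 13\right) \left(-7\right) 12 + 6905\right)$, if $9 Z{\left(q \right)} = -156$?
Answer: $\frac{1600261}{3} \approx 5.3342 \cdot 10^{5}$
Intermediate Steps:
$S = 9$
$Z{\left(q \right)} = - \frac{52}{3}$ ($Z{\left(q \right)} = \frac{1}{9} \left(-156\right) = - \frac{52}{3}$)
$\left(Z{\left(67 \right)} + B{\left(91,-66 \right)}\right) \left(\left(S - 13\right) \left(-7\right) 12 + 6905\right) = \left(- \frac{52}{3} + 91\right) \left(\left(9 - 13\right) \left(-7\right) 12 + 6905\right) = \frac{221 \left(\left(-4\right) \left(-7\right) 12 + 6905\right)}{3} = \frac{221 \left(28 \cdot 12 + 6905\right)}{3} = \frac{221 \left(336 + 6905\right)}{3} = \frac{221}{3} \cdot 7241 = \frac{1600261}{3}$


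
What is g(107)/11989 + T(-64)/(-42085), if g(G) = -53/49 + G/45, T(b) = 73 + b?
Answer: -247669/2342207007 ≈ -0.00010574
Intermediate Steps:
g(G) = -53/49 + G/45 (g(G) = -53*1/49 + G*(1/45) = -53/49 + G/45)
g(107)/11989 + T(-64)/(-42085) = (-53/49 + (1/45)*107)/11989 + (73 - 64)/(-42085) = (-53/49 + 107/45)*(1/11989) + 9*(-1/42085) = (2858/2205)*(1/11989) - 9/42085 = 2858/26435745 - 9/42085 = -247669/2342207007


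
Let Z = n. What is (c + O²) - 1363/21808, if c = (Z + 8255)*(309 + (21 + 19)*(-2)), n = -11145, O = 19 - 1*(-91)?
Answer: -10395361/16 ≈ -6.4971e+5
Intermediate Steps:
O = 110 (O = 19 + 91 = 110)
Z = -11145
c = -661810 (c = (-11145 + 8255)*(309 + (21 + 19)*(-2)) = -2890*(309 + 40*(-2)) = -2890*(309 - 80) = -2890*229 = -661810)
(c + O²) - 1363/21808 = (-661810 + 110²) - 1363/21808 = (-661810 + 12100) - 1363*1/21808 = -649710 - 1/16 = -10395361/16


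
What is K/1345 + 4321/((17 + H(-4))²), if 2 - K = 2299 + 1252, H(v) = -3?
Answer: 5116141/263620 ≈ 19.407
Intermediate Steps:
K = -3549 (K = 2 - (2299 + 1252) = 2 - 1*3551 = 2 - 3551 = -3549)
K/1345 + 4321/((17 + H(-4))²) = -3549/1345 + 4321/((17 - 3)²) = -3549*1/1345 + 4321/(14²) = -3549/1345 + 4321/196 = 5116141/263620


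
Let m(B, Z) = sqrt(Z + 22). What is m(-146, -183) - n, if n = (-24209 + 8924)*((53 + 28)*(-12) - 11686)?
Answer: -193477530 + I*sqrt(161) ≈ -1.9348e+8 + 12.689*I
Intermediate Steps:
m(B, Z) = sqrt(22 + Z)
n = 193477530 (n = -15285*(81*(-12) - 11686) = -15285*(-972 - 11686) = -15285*(-12658) = 193477530)
m(-146, -183) - n = sqrt(22 - 183) - 1*193477530 = sqrt(-161) - 193477530 = I*sqrt(161) - 193477530 = -193477530 + I*sqrt(161)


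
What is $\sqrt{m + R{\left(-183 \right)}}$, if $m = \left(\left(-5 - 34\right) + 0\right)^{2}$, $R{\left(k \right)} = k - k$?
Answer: $39$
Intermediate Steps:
$R{\left(k \right)} = 0$
$m = 1521$ ($m = \left(-39 + 0\right)^{2} = \left(-39\right)^{2} = 1521$)
$\sqrt{m + R{\left(-183 \right)}} = \sqrt{1521 + 0} = \sqrt{1521} = 39$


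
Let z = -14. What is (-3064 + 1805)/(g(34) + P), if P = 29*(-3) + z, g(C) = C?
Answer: 1259/67 ≈ 18.791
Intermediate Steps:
P = -101 (P = 29*(-3) - 14 = -87 - 14 = -101)
(-3064 + 1805)/(g(34) + P) = (-3064 + 1805)/(34 - 101) = -1259/(-67) = -1259*(-1/67) = 1259/67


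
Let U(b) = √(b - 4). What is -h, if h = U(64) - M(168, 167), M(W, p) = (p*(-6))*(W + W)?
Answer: -336672 - 2*√15 ≈ -3.3668e+5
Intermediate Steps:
U(b) = √(-4 + b)
M(W, p) = -12*W*p (M(W, p) = (-6*p)*(2*W) = -12*W*p)
h = 336672 + 2*√15 (h = √(-4 + 64) - (-12)*168*167 = √60 - 1*(-336672) = 2*√15 + 336672 = 336672 + 2*√15 ≈ 3.3668e+5)
-h = -(336672 + 2*√15) = -336672 - 2*√15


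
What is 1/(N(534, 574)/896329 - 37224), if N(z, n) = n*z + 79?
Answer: -896329/33364644101 ≈ -2.6865e-5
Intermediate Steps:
N(z, n) = 79 + n*z
1/(N(534, 574)/896329 - 37224) = 1/((79 + 574*534)/896329 - 37224) = 1/((79 + 306516)*(1/896329) - 37224) = 1/(306595*(1/896329) - 37224) = 1/(306595/896329 - 37224) = 1/(-33364644101/896329) = -896329/33364644101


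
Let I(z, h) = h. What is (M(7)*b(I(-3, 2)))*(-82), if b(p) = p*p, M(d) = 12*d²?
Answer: -192864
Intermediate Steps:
b(p) = p²
(M(7)*b(I(-3, 2)))*(-82) = ((12*7²)*2²)*(-82) = ((12*49)*4)*(-82) = (588*4)*(-82) = 2352*(-82) = -192864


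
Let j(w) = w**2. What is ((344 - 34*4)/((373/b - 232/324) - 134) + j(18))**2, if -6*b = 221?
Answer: 174871799258683536/1680691852225 ≈ 1.0405e+5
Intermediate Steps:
b = -221/6 (b = -1/6*221 = -221/6 ≈ -36.833)
((344 - 34*4)/((373/b - 232/324) - 134) + j(18))**2 = ((344 - 34*4)/((373/(-221/6) - 232/324) - 134) + 18**2)**2 = ((344 - 136)/((373*(-6/221) - 232*1/324) - 134) + 324)**2 = (208/((-2238/221 - 58/81) - 134) + 324)**2 = (208/(-194096/17901 - 134) + 324)**2 = (208/(-2592830/17901) + 324)**2 = (208*(-17901/2592830) + 324)**2 = (-1861704/1296415 + 324)**2 = (418176756/1296415)**2 = 174871799258683536/1680691852225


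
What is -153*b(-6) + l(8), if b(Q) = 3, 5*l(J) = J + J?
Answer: -2279/5 ≈ -455.80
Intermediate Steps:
l(J) = 2*J/5 (l(J) = (J + J)/5 = (2*J)/5 = 2*J/5)
-153*b(-6) + l(8) = -153*3 + (⅖)*8 = -459 + 16/5 = -2279/5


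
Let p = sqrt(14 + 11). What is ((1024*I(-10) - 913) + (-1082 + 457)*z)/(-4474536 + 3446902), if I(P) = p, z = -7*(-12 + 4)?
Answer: 30793/1027634 ≈ 0.029965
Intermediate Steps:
z = 56 (z = -7*(-8) = 56)
p = 5 (p = sqrt(25) = 5)
I(P) = 5
((1024*I(-10) - 913) + (-1082 + 457)*z)/(-4474536 + 3446902) = ((1024*5 - 913) + (-1082 + 457)*56)/(-4474536 + 3446902) = ((5120 - 913) - 625*56)/(-1027634) = (4207 - 35000)*(-1/1027634) = -30793*(-1/1027634) = 30793/1027634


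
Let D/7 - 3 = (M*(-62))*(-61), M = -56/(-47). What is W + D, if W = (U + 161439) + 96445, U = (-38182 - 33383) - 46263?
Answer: 8066163/47 ≈ 1.7162e+5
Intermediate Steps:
U = -117828 (U = -71565 - 46263 = -117828)
M = 56/47 (M = -56*(-1/47) = 56/47 ≈ 1.1915)
W = 140056 (W = (-117828 + 161439) + 96445 = 43611 + 96445 = 140056)
D = 1483531/47 (D = 21 + 7*(((56/47)*(-62))*(-61)) = 21 + 7*(-3472/47*(-61)) = 21 + 7*(211792/47) = 21 + 1482544/47 = 1483531/47 ≈ 31565.)
W + D = 140056 + 1483531/47 = 8066163/47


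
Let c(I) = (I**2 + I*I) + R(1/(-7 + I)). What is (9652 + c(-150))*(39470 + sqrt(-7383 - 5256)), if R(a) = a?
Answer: 338666927610/157 + 8580363*I*sqrt(12639)/157 ≈ 2.1571e+9 + 6.1442e+6*I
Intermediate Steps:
c(I) = 1/(-7 + I) + 2*I**2 (c(I) = (I**2 + I*I) + 1/(-7 + I) = (I**2 + I**2) + 1/(-7 + I) = 2*I**2 + 1/(-7 + I) = 1/(-7 + I) + 2*I**2)
(9652 + c(-150))*(39470 + sqrt(-7383 - 5256)) = (9652 + (1 + 2*(-150)**2*(-7 - 150))/(-7 - 150))*(39470 + sqrt(-7383 - 5256)) = (9652 + (1 + 2*22500*(-157))/(-157))*(39470 + sqrt(-12639)) = (9652 - (1 - 7065000)/157)*(39470 + I*sqrt(12639)) = (9652 - 1/157*(-7064999))*(39470 + I*sqrt(12639)) = (9652 + 7064999/157)*(39470 + I*sqrt(12639)) = 8580363*(39470 + I*sqrt(12639))/157 = 338666927610/157 + 8580363*I*sqrt(12639)/157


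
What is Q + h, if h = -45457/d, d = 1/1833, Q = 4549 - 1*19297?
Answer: -83337429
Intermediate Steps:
Q = -14748 (Q = 4549 - 19297 = -14748)
d = 1/1833 ≈ 0.00054555
h = -83322681 (h = -45457/1/1833 = -45457*1833 = -83322681)
Q + h = -14748 - 83322681 = -83337429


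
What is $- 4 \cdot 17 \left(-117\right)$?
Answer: $7956$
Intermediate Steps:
$- 4 \cdot 17 \left(-117\right) = \left(-4\right) \left(-1989\right) = 7956$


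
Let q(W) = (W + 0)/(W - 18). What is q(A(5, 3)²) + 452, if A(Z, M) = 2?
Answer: 3162/7 ≈ 451.71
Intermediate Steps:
q(W) = W/(-18 + W)
q(A(5, 3)²) + 452 = 2²/(-18 + 2²) + 452 = 4/(-18 + 4) + 452 = 4/(-14) + 452 = 4*(-1/14) + 452 = -2/7 + 452 = 3162/7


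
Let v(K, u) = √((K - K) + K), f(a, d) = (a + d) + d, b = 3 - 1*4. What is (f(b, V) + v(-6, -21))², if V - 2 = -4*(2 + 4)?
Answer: (45 - I*√6)² ≈ 2019.0 - 220.45*I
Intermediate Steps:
b = -1 (b = 3 - 4 = -1)
V = -22 (V = 2 - 4*(2 + 4) = 2 - 4*6 = 2 - 24 = -22)
f(a, d) = a + 2*d
v(K, u) = √K (v(K, u) = √(0 + K) = √K)
(f(b, V) + v(-6, -21))² = ((-1 + 2*(-22)) + √(-6))² = ((-1 - 44) + I*√6)² = (-45 + I*√6)²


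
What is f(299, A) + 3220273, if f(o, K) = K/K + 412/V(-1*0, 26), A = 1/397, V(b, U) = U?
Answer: 41863768/13 ≈ 3.2203e+6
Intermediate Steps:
A = 1/397 ≈ 0.0025189
f(o, K) = 219/13 (f(o, K) = K/K + 412/26 = 1 + 412*(1/26) = 1 + 206/13 = 219/13)
f(299, A) + 3220273 = 219/13 + 3220273 = 41863768/13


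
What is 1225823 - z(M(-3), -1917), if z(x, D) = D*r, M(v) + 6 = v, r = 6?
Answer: 1237325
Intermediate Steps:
M(v) = -6 + v
z(x, D) = 6*D (z(x, D) = D*6 = 6*D)
1225823 - z(M(-3), -1917) = 1225823 - 6*(-1917) = 1225823 - 1*(-11502) = 1225823 + 11502 = 1237325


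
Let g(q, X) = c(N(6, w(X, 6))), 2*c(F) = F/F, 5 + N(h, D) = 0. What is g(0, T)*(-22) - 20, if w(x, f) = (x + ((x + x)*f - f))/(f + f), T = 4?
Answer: -31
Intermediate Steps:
w(x, f) = (x - f + 2*f*x)/(2*f) (w(x, f) = (x + ((2*x)*f - f))/((2*f)) = (x + (2*f*x - f))*(1/(2*f)) = (x + (-f + 2*f*x))*(1/(2*f)) = (x - f + 2*f*x)*(1/(2*f)) = (x - f + 2*f*x)/(2*f))
N(h, D) = -5 (N(h, D) = -5 + 0 = -5)
c(F) = 1/2 (c(F) = (F/F)/2 = (1/2)*1 = 1/2)
g(q, X) = 1/2
g(0, T)*(-22) - 20 = (1/2)*(-22) - 20 = -11 - 20 = -31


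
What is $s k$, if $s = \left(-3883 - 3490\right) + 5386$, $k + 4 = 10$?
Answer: $-11922$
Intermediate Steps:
$k = 6$ ($k = -4 + 10 = 6$)
$s = -1987$ ($s = \left(-3883 - 3490\right) + 5386 = -7373 + 5386 = -1987$)
$s k = \left(-1987\right) 6 = -11922$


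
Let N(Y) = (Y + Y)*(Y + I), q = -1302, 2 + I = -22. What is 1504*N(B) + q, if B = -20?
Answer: 2645738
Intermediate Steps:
I = -24 (I = -2 - 22 = -24)
N(Y) = 2*Y*(-24 + Y) (N(Y) = (Y + Y)*(Y - 24) = (2*Y)*(-24 + Y) = 2*Y*(-24 + Y))
1504*N(B) + q = 1504*(2*(-20)*(-24 - 20)) - 1302 = 1504*(2*(-20)*(-44)) - 1302 = 1504*1760 - 1302 = 2647040 - 1302 = 2645738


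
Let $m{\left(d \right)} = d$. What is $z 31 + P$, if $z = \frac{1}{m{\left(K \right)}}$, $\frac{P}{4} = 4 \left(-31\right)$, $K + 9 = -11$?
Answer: $- \frac{9951}{20} \approx -497.55$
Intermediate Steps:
$K = -20$ ($K = -9 - 11 = -20$)
$P = -496$ ($P = 4 \cdot 4 \left(-31\right) = 4 \left(-124\right) = -496$)
$z = - \frac{1}{20}$ ($z = \frac{1}{-20} = - \frac{1}{20} \approx -0.05$)
$z 31 + P = \left(- \frac{1}{20}\right) 31 - 496 = - \frac{31}{20} - 496 = - \frac{9951}{20}$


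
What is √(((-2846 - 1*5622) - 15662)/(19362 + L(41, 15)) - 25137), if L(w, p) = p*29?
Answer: I*√9852201132243/19797 ≈ 158.55*I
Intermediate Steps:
L(w, p) = 29*p
√(((-2846 - 1*5622) - 15662)/(19362 + L(41, 15)) - 25137) = √(((-2846 - 1*5622) - 15662)/(19362 + 29*15) - 25137) = √(((-2846 - 5622) - 15662)/(19362 + 435) - 25137) = √((-8468 - 15662)/19797 - 25137) = √(-24130*1/19797 - 25137) = √(-24130/19797 - 25137) = √(-497661319/19797) = I*√9852201132243/19797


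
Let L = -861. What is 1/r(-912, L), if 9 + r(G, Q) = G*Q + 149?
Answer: 1/785372 ≈ 1.2733e-6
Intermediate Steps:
r(G, Q) = 140 + G*Q (r(G, Q) = -9 + (G*Q + 149) = -9 + (149 + G*Q) = 140 + G*Q)
1/r(-912, L) = 1/(140 - 912*(-861)) = 1/(140 + 785232) = 1/785372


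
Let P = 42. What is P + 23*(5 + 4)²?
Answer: 1905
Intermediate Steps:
P + 23*(5 + 4)² = 42 + 23*(5 + 4)² = 42 + 23*9² = 42 + 23*81 = 42 + 1863 = 1905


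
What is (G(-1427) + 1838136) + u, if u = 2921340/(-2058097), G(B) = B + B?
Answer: 3777185457014/2058097 ≈ 1.8353e+6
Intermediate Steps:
G(B) = 2*B
u = -2921340/2058097 (u = 2921340*(-1/2058097) = -2921340/2058097 ≈ -1.4194)
(G(-1427) + 1838136) + u = (2*(-1427) + 1838136) - 2921340/2058097 = (-2854 + 1838136) - 2921340/2058097 = 1835282 - 2921340/2058097 = 3777185457014/2058097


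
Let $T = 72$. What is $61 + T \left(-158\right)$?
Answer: $-11315$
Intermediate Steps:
$61 + T \left(-158\right) = 61 + 72 \left(-158\right) = 61 - 11376 = -11315$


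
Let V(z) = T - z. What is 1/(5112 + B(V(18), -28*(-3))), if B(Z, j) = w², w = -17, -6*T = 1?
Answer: 1/5401 ≈ 0.00018515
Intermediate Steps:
T = -⅙ (T = -⅙*1 = -⅙ ≈ -0.16667)
V(z) = -⅙ - z
B(Z, j) = 289 (B(Z, j) = (-17)² = 289)
1/(5112 + B(V(18), -28*(-3))) = 1/(5112 + 289) = 1/5401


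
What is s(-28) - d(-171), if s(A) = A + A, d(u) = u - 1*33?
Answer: 148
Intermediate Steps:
d(u) = -33 + u (d(u) = u - 33 = -33 + u)
s(A) = 2*A
s(-28) - d(-171) = 2*(-28) - (-33 - 171) = -56 - 1*(-204) = -56 + 204 = 148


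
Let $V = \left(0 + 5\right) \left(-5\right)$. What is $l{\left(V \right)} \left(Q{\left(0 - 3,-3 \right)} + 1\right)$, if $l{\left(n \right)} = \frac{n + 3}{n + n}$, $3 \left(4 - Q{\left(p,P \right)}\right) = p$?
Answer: $\frac{66}{25} \approx 2.64$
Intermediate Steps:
$Q{\left(p,P \right)} = 4 - \frac{p}{3}$
$V = -25$ ($V = 5 \left(-5\right) = -25$)
$l{\left(n \right)} = \frac{3 + n}{2 n}$
$l{\left(V \right)} \left(Q{\left(0 - 3,-3 \right)} + 1\right) = \frac{3 - 25}{2 \left(-25\right)} \left(\left(4 - \frac{0 - 3}{3}\right) + 1\right) = \frac{1}{2} \left(- \frac{1}{25}\right) \left(-22\right) \left(\left(4 - -1\right) + 1\right) = \frac{11 \left(\left(4 + 1\right) + 1\right)}{25} = \frac{11 \left(5 + 1\right)}{25} = \frac{11}{25} \cdot 6 = \frac{66}{25}$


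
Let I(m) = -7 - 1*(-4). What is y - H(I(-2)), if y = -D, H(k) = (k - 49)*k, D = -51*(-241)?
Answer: -12447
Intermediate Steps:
D = 12291
I(m) = -3 (I(m) = -7 + 4 = -3)
H(k) = k*(-49 + k) (H(k) = (-49 + k)*k = k*(-49 + k))
y = -12291 (y = -1*12291 = -12291)
y - H(I(-2)) = -12291 - (-3)*(-49 - 3) = -12291 - (-3)*(-52) = -12291 - 1*156 = -12291 - 156 = -12447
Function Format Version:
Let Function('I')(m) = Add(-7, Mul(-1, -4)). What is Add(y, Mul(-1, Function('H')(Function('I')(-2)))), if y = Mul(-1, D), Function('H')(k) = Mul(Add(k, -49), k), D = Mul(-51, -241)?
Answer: -12447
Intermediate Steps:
D = 12291
Function('I')(m) = -3 (Function('I')(m) = Add(-7, 4) = -3)
Function('H')(k) = Mul(k, Add(-49, k)) (Function('H')(k) = Mul(Add(-49, k), k) = Mul(k, Add(-49, k)))
y = -12291 (y = Mul(-1, 12291) = -12291)
Add(y, Mul(-1, Function('H')(Function('I')(-2)))) = Add(-12291, Mul(-1, Mul(-3, Add(-49, -3)))) = Add(-12291, Mul(-1, Mul(-3, -52))) = Add(-12291, Mul(-1, 156)) = Add(-12291, -156) = -12447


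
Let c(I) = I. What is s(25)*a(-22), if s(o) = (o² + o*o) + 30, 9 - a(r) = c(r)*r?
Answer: -608000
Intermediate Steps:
a(r) = 9 - r² (a(r) = 9 - r*r = 9 - r²)
s(o) = 30 + 2*o² (s(o) = (o² + o²) + 30 = 2*o² + 30 = 30 + 2*o²)
s(25)*a(-22) = (30 + 2*25²)*(9 - 1*(-22)²) = (30 + 2*625)*(9 - 1*484) = (30 + 1250)*(9 - 484) = 1280*(-475) = -608000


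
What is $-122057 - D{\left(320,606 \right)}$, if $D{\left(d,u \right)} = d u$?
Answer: $-315977$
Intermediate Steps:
$-122057 - D{\left(320,606 \right)} = -122057 - 320 \cdot 606 = -122057 - 193920 = -315977$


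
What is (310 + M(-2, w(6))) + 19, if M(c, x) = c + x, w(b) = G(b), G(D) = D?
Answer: 333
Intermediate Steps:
w(b) = b
(310 + M(-2, w(6))) + 19 = (310 + (-2 + 6)) + 19 = (310 + 4) + 19 = 314 + 19 = 333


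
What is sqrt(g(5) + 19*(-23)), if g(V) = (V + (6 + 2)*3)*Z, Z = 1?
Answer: 2*I*sqrt(102) ≈ 20.199*I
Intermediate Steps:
g(V) = 24 + V (g(V) = (V + (6 + 2)*3)*1 = (V + 8*3)*1 = (V + 24)*1 = (24 + V)*1 = 24 + V)
sqrt(g(5) + 19*(-23)) = sqrt((24 + 5) + 19*(-23)) = sqrt(29 - 437) = sqrt(-408) = 2*I*sqrt(102)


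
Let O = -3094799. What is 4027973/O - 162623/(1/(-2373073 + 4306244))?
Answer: -972936929027088840/3094799 ≈ -3.1438e+11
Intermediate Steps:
4027973/O - 162623/(1/(-2373073 + 4306244)) = 4027973/(-3094799) - 162623/(1/(-2373073 + 4306244)) = 4027973*(-1/3094799) - 162623/(1/1933171) = -4027973/3094799 - 162623/1/1933171 = -4027973/3094799 - 162623*1933171 = -4027973/3094799 - 314378067533 = -972936929027088840/3094799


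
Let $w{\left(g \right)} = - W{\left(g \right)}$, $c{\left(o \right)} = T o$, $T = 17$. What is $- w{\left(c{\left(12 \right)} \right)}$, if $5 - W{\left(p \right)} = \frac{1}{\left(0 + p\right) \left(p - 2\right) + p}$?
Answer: $\frac{207059}{41412} \approx 5.0$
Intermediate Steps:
$c{\left(o \right)} = 17 o$
$W{\left(p \right)} = 5 - \frac{1}{p + p \left(-2 + p\right)}$ ($W{\left(p \right)} = 5 - \frac{1}{\left(0 + p\right) \left(p - 2\right) + p} = 5 - \frac{1}{p \left(-2 + p\right) + p} = 5 - \frac{1}{p + p \left(-2 + p\right)}$)
$w{\left(g \right)} = - \frac{-1 - 5 g + 5 g^{2}}{g \left(-1 + g\right)}$
$- w{\left(c{\left(12 \right)} \right)} = - \frac{1 - 5 \left(17 \cdot 12\right)^{2} + 5 \cdot 17 \cdot 12}{17 \cdot 12 \left(-1 + 17 \cdot 12\right)} = - \frac{1 - 5 \cdot 204^{2} + 5 \cdot 204}{204 \left(-1 + 204\right)} = - \frac{1 - 208080 + 1020}{204 \cdot 203} = - \frac{-207059}{204 \cdot 203} = \left(-1\right) \left(- \frac{207059}{41412}\right) = \frac{207059}{41412}$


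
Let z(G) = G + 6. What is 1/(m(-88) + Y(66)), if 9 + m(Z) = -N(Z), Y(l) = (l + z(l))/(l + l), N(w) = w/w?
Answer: -22/197 ≈ -0.11168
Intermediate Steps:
N(w) = 1
z(G) = 6 + G
Y(l) = (6 + 2*l)/(2*l) (Y(l) = (l + (6 + l))/(l + l) = (6 + 2*l)/((2*l)) = (6 + 2*l)*(1/(2*l)) = (6 + 2*l)/(2*l))
m(Z) = -10 (m(Z) = -9 - 1*1 = -9 - 1 = -10)
1/(m(-88) + Y(66)) = 1/(-10 + (3 + 66)/66) = 1/(-10 + (1/66)*69) = 1/(-10 + 23/22) = 1/(-197/22) = -22/197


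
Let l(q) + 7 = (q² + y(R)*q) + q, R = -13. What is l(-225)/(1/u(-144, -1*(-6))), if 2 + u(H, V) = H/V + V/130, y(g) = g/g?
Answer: -84633416/65 ≈ -1.3021e+6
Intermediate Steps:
y(g) = 1
u(H, V) = -2 + V/130 + H/V (u(H, V) = -2 + (H/V + V/130) = -2 + (V/130 + H/V) = -2 + V/130 + H/V)
l(q) = -7 + q² + 2*q (l(q) = -7 + ((q² + 1*q) + q) = -7 + ((q² + q) + q) = -7 + ((q + q²) + q) = -7 + (q² + 2*q) = -7 + q² + 2*q)
l(-225)/(1/u(-144, -1*(-6))) = (-7 + (-225)² + 2*(-225))/(1/(-2 + (-1*(-6))/130 - 144/((-1*(-6))))) = (-7 + 50625 - 450)/(1/(-2 + (1/130)*6 - 144/6)) = 50168/(1/(-2 + 3/65 - 144*⅙)) = 50168/(1/(-2 + 3/65 - 24)) = 50168/(1/(-1687/65)) = 50168/(-65/1687) = 50168*(-1687/65) = -84633416/65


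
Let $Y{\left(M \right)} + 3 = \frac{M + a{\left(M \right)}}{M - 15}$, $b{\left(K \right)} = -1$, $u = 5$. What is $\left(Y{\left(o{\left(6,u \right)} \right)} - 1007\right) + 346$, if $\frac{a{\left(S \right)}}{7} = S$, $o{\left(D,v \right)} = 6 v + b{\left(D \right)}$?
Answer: $- \frac{4532}{7} \approx -647.43$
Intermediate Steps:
$o{\left(D,v \right)} = -1 + 6 v$ ($o{\left(D,v \right)} = 6 v - 1 = -1 + 6 v$)
$a{\left(S \right)} = 7 S$
$Y{\left(M \right)} = -3 + \frac{8 M}{-15 + M}$ ($Y{\left(M \right)} = -3 + \frac{M + 7 M}{M - 15} = -3 + \frac{8 M}{-15 + M}$)
$\left(Y{\left(o{\left(6,u \right)} \right)} - 1007\right) + 346 = \left(\frac{5 \left(9 + \left(-1 + 6 \cdot 5\right)\right)}{-15 + \left(-1 + 6 \cdot 5\right)} - 1007\right) + 346 = \left(\frac{5 \left(9 + \left(-1 + 30\right)\right)}{-15 + \left(-1 + 30\right)} - 1007\right) + 346 = \left(\frac{5 \left(9 + 29\right)}{-15 + 29} - 1007\right) + 346 = \left(5 \cdot \frac{1}{14} \cdot 38 - 1007\right) + 346 = \left(\frac{95}{7} - 1007\right) + 346 = - \frac{6954}{7} + 346 = - \frac{4532}{7}$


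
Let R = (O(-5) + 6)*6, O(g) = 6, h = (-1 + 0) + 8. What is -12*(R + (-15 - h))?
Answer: -600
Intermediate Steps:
h = 7 (h = -1 + 8 = 7)
R = 72 (R = (6 + 6)*6 = 12*6 = 72)
-12*(R + (-15 - h)) = -12*(72 + (-15 - 1*7)) = -12*(72 + (-15 - 7)) = -12*(72 - 22) = -12*50 = -600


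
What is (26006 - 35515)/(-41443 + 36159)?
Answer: 9509/5284 ≈ 1.7996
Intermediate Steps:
(26006 - 35515)/(-41443 + 36159) = -9509/(-5284) = -9509*(-1/5284) = 9509/5284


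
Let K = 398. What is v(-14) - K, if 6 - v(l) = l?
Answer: -378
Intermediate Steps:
v(l) = 6 - l
v(-14) - K = (6 - 1*(-14)) - 1*398 = (6 + 14) - 398 = 20 - 398 = -378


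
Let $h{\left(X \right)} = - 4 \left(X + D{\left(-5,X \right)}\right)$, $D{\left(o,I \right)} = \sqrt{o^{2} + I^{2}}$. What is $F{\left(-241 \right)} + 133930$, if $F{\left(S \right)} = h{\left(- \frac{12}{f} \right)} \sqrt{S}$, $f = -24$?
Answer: $133930 - 2 i \sqrt{241} - 2 i \sqrt{24341} \approx 1.3393 \cdot 10^{5} - 343.08 i$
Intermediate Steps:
$D{\left(o,I \right)} = \sqrt{I^{2} + o^{2}}$
$h{\left(X \right)} = - 4 X - 4 \sqrt{25 + X^{2}}$ ($h{\left(X \right)} = - 4 \left(X + \sqrt{X^{2} + \left(-5\right)^{2}}\right) = - 4 \left(X + \sqrt{X^{2} + 25}\right) = - 4 \left(X + \sqrt{25 + X^{2}}\right) = - 4 X - 4 \sqrt{25 + X^{2}}$)
$F{\left(S \right)} = \sqrt{S} \left(-2 - 2 \sqrt{101}\right)$ ($F{\left(S \right)} = \left(- 4 \left(- \frac{12}{-24}\right) - 4 \sqrt{25 + \left(- \frac{12}{-24}\right)^{2}}\right) \sqrt{S} = \left(- 4 \left(\left(-12\right) \left(- \frac{1}{24}\right)\right) - 4 \sqrt{25 + \left(\left(-12\right) \left(- \frac{1}{24}\right)\right)^{2}}\right) \sqrt{S} = \left(\left(-4\right) \frac{1}{2} - 4 \sqrt{25 + \left(\frac{1}{2}\right)^{2}}\right) \sqrt{S} = \left(-2 - 4 \sqrt{25 + \frac{1}{4}}\right) \sqrt{S} = \left(-2 - 4 \sqrt{\frac{101}{4}}\right) \sqrt{S} = \left(-2 - 4 \frac{\sqrt{101}}{2}\right) \sqrt{S} = \left(-2 - 2 \sqrt{101}\right) \sqrt{S} = \sqrt{S} \left(-2 - 2 \sqrt{101}\right)$)
$F{\left(-241 \right)} + 133930 = 2 \sqrt{-241} \left(-1 - \sqrt{101}\right) + 133930 = 2 i \sqrt{241} \left(-1 - \sqrt{101}\right) + 133930 = 133930 + 2 i \sqrt{241} \left(-1 - \sqrt{101}\right)$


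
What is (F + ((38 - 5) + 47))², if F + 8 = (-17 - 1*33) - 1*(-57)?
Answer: 6241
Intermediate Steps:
F = -1 (F = -8 + ((-17 - 1*33) - 1*(-57)) = -8 + ((-17 - 33) + 57) = -8 + (-50 + 57) = -8 + 7 = -1)
(F + ((38 - 5) + 47))² = (-1 + ((38 - 5) + 47))² = (-1 + (33 + 47))² = (-1 + 80)² = 79² = 6241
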